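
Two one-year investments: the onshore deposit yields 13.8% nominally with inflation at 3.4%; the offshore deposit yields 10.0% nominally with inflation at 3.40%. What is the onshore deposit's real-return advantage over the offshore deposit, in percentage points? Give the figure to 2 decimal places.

The onshore deposit real return: 1.138/1.034 − 1 = 10.058%.
The offshore deposit real return: 1.100/1.0340 − 1 = 6.383%.
Difference: 10.058 − 6.383 = 3.675 pp.

3.68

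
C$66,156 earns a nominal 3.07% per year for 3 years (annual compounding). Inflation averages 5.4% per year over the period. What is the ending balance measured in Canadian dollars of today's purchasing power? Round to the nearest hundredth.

Nominal value at maturity: C$66,156 × (1 + 3.07%)^3 ≈ C$72,437.94.
Price-level factor over 3 years: (1 + 5.4%)^3 = 1.170905464.
Dividing the nominal maturity value by the price-level factor gives the value in today's money.

C$61,864.89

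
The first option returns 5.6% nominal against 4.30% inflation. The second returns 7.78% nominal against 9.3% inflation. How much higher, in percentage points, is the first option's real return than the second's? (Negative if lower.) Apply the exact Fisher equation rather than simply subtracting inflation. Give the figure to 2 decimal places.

2.64

The first option real return: 1.056/1.0430 − 1 = 1.246%.
The second real return: 1.0778/1.093 − 1 = -1.391%.
Difference: 1.246 − (-1.391) = 2.637 pp.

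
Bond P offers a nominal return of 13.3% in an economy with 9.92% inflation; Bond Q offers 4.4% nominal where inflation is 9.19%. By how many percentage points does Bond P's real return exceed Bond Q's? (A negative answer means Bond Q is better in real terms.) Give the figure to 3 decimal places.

Bond P real return: 1.133/1.0992 − 1 = 3.0750%.
Bond Q real return: 1.044/1.0919 − 1 = -4.3868%.
Difference: 3.0750 − (-4.3868) = 7.4618 pp.

7.462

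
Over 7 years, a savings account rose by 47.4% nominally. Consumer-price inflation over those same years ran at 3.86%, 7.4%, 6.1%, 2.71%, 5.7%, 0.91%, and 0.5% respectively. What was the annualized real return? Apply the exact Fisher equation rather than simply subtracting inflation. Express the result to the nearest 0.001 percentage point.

1.777%

Cumulative inflation factor: 1.0386 × 1.074 × 1.061 × 1.0271 × 1.057 × 1.0091 × 1.005 ≈ 1.30303.
Nominal growth factor: 1.47400. Real growth factor = 1.47400 / 1.30303 ≈ 1.13121.
Annualized: 1.13121^(1/7) − 1 ≈ 0.01777.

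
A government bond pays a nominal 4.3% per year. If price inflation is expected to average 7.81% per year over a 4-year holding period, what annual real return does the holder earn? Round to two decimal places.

With constant rates the annual real return is the same each year: (1+4.3%)/(1+7.81%) − 1 = -0.03256.

-3.26%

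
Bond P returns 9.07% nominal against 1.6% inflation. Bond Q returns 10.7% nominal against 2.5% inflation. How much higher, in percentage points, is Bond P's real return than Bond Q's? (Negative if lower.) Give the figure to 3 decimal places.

Bond P real return: 1.0907/1.016 − 1 = 7.3524%.
Bond Q real return: 1.107/1.025 − 1 = 8.0000%.
Difference: 7.3524 − 8.0000 = -0.6476 pp.

-0.648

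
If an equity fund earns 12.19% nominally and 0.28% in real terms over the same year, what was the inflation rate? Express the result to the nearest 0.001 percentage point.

From (1+r_nom) = (1+r_real)(1+π), we get 1+π = (1 + 12.19%)/(1 + 0.28%) = 1.1219/1.0028 ≈ 1.11877.
So π ≈ 11.8767%.

11.877%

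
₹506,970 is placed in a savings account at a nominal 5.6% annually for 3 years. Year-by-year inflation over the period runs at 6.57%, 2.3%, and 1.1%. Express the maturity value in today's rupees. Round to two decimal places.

Nominal value at maturity: ₹506,970 × (1 + 5.6%)^3 ≈ ₹596,999.57.
Price-level factor over 3 years: 1.0657 × 1.023 × 1.011 = 1.1022034221.
The maturity value deflated by that factor is the answer in today's purchasing power.

₹541,641.91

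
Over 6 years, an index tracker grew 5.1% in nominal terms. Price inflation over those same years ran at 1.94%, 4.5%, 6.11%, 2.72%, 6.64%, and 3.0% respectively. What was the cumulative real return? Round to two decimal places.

-17.59%

Cumulative inflation factor: 1.0194 × 1.045 × 1.0611 × 1.0272 × 1.0664 × 1.030 ≈ 1.27535.
Nominal growth factor: 1.05100. Real growth factor = 1.05100 / 1.27535 ≈ 0.82409.
Total real return ≈ -17.5913%.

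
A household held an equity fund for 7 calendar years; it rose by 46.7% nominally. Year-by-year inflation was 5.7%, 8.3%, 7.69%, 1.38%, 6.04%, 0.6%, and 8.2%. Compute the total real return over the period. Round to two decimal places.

1.70%

Cumulative inflation factor: 1.057 × 1.083 × 1.0769 × 1.0138 × 1.0604 × 1.006 × 1.082 ≈ 1.44253.
Nominal growth factor: 1.46700. Real growth factor = 1.46700 / 1.44253 ≈ 1.01696.
Total real return ≈ 1.6960%.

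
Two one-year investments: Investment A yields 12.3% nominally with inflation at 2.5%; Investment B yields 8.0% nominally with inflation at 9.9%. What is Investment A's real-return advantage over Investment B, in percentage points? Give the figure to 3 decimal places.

Investment A real return: 1.123/1.025 − 1 = 9.5610%.
Investment B real return: 1.080/1.099 − 1 = -1.7288%.
Difference: 9.5610 − (-1.7288) = 11.2898 pp.

11.290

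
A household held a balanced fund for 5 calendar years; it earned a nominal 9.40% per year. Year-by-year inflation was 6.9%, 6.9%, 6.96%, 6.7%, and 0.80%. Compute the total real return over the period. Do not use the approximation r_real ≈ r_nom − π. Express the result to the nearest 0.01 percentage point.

19.20%

Cumulative inflation factor: 1.069 × 1.069 × 1.0696 × 1.067 × 1.0080 ≈ 1.31462.
Nominal growth factor: 1.56706. Real growth factor = 1.56706 / 1.31462 ≈ 1.19202.
Total real return ≈ 19.2024%.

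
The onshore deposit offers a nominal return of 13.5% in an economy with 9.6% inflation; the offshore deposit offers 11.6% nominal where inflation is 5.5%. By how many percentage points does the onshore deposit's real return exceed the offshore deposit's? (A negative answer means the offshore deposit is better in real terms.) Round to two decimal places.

The onshore deposit real return: 1.135/1.096 − 1 = 3.558%.
The offshore deposit real return: 1.116/1.055 − 1 = 5.782%.
Difference: 3.558 − 5.782 = -2.224 pp.

-2.22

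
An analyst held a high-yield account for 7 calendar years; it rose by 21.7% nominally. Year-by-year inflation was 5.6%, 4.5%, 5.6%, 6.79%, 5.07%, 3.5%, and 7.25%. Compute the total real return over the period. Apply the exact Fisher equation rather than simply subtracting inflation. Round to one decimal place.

Cumulative inflation factor: 1.056 × 1.045 × 1.056 × 1.0679 × 1.0507 × 1.035 × 1.0725 ≈ 1.45141.
Nominal growth factor: 1.21700. Real growth factor = 1.21700 / 1.45141 ≈ 0.83849.
Total real return ≈ -16.1507%.

-16.2%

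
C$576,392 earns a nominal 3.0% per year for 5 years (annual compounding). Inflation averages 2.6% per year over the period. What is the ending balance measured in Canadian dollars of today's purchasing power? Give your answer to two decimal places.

C$587,715.66

Nominal value at maturity: C$576,392 × (1 + 3.0%)^5 ≈ C$668,196.30.
Price-level factor over 5 years: (1 + 2.6%)^5 ≈ 1.1369380568.
The maturity value deflated by that factor is the answer in today's purchasing power.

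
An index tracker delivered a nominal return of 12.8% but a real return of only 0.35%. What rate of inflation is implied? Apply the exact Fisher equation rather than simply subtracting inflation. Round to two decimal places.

12.41%

From (1+r_nom) = (1+r_real)(1+π), we get 1+π = (1 + 12.8%)/(1 + 0.35%) = 1.128/1.0035 ≈ 1.12407.
So π ≈ 12.4066%.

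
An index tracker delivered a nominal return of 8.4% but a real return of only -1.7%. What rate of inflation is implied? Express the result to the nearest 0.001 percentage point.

From (1+r_nom) = (1+r_real)(1+π), we get 1+π = (1 + 8.4%)/(1 − 1.7%) = 1.084/0.983 ≈ 1.10275.
So π ≈ 10.2747%.

10.275%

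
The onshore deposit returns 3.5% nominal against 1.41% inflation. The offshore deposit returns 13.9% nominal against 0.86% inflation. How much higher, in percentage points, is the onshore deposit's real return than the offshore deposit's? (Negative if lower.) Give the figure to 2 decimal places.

-10.87

The onshore deposit real return: 1.035/1.0141 − 1 = 2.061%.
The offshore deposit real return: 1.139/1.0086 − 1 = 12.929%.
Difference: 2.061 − 12.929 = -10.868 pp.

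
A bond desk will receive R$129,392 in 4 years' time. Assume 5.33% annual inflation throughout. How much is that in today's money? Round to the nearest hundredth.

Price-level factor over 4 years: (1 + 5.33%)^4 ≈ 1.2308590884.
Purchasing power today: R$129,392 divided by that factor.

R$105,123.33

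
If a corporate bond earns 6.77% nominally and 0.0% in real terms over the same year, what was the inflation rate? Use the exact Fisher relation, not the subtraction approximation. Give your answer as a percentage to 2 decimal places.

6.77%

From (1+r_nom) = (1+r_real)(1+π), we get 1+π = (1 + 6.77%)/(1 + 0.0%) = 1.0677/1.000 ≈ 1.06770.
So π ≈ 6.7700%.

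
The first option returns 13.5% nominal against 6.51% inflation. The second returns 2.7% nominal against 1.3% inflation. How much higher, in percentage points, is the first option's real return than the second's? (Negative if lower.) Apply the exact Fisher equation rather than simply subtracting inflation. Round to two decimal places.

5.18

The first option real return: 1.135/1.0651 − 1 = 6.563%.
The second real return: 1.027/1.013 − 1 = 1.382%.
Difference: 6.563 − 1.382 = 5.181 pp.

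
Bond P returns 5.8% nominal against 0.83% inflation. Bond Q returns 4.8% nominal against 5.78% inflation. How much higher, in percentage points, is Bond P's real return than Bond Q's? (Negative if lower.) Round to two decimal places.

Bond P real return: 1.058/1.0083 − 1 = 4.929%.
Bond Q real return: 1.048/1.0578 − 1 = -0.926%.
Difference: 4.929 − (-0.926) = 5.855 pp.

5.86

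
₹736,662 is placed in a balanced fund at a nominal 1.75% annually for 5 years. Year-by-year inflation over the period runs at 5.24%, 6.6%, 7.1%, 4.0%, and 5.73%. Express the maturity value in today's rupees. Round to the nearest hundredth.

Nominal value at maturity: ₹736,662 × (1 + 1.75%)^5 ≈ ₹803,415.78.
Price-level factor over 5 years: 1.0524 × 1.066 × 1.071 × 1.040 × 1.0573 ≈ 1.3211711648.
Dividing the nominal maturity value by the price-level factor gives the value in today's money.

₹608,108.78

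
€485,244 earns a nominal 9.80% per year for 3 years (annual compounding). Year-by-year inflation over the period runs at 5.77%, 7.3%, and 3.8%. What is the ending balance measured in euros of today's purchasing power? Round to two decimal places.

€545,264.99

Nominal value at maturity: €485,244 × (1 + 9.80%)^3 ≈ €642,343.29.
Price-level factor over 3 years: 1.0577 × 1.073 × 1.038 = 1.1780387598.
Dividing the nominal maturity value by the price-level factor gives the value in today's money.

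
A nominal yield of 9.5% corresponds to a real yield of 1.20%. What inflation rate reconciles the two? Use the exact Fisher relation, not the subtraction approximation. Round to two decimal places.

8.20%

From (1+r_nom) = (1+r_real)(1+π), we get 1+π = (1 + 9.5%)/(1 + 1.20%) = 1.095/1.0120 ≈ 1.08202.
So π ≈ 8.2016%.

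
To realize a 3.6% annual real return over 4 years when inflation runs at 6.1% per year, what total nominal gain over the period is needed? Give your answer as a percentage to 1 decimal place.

46.0%

Required annual nominal rate: (1+3.6%)(1+6.1%) − 1 = 9.9196%.
Cumulative over 4 years: (1 + 0.099196)^4 − 1 ≈ 0.45982.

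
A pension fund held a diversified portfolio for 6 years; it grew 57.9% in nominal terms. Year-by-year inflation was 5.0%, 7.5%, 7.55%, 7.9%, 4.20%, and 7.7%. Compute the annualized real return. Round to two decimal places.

Cumulative inflation factor: 1.050 × 1.075 × 1.0755 × 1.079 × 1.0420 × 1.077 ≈ 1.46999.
Nominal growth factor: 1.57900. Real growth factor = 1.57900 / 1.46999 ≈ 1.07416.
Annualized: 1.07416^(1/6) − 1 ≈ 0.01199.

1.20%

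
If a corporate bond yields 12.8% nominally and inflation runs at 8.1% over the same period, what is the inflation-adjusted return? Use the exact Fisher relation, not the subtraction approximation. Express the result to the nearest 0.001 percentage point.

4.348%

Real return via the Fisher equation: (1 + 12.8%)/(1 + 8.1%) − 1 = 1.128/1.081 − 1 ≈ 0.04348.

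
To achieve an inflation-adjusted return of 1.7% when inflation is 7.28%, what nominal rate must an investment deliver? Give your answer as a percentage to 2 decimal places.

9.10%

By the Fisher equation, 1 + r_nom = (1 + 1.7%)(1 + 7.28%) = 1.017 × 1.0728 = 1.0910376.
So r_nom = 9.10376%.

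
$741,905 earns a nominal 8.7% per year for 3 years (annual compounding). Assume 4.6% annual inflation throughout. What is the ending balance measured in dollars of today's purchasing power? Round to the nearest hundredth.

$832,610.49

Nominal value at maturity: $741,905 × (1 + 8.7%)^3 ≈ $952,877.19.
Price-level factor over 3 years: (1 + 4.6%)^3 = 1.144445336.
The maturity value deflated by that factor is the answer in today's purchasing power.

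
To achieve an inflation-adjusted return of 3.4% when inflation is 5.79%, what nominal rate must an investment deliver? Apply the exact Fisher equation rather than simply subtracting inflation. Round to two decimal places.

By the Fisher equation, 1 + r_nom = (1 + 3.4%)(1 + 5.79%) = 1.034 × 1.0579 = 1.0938686.
So r_nom = 9.38686%.

9.39%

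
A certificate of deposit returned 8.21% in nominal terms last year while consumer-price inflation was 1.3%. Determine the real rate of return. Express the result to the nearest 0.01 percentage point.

Real return via the Fisher equation: (1 + 8.21%)/(1 + 1.3%) − 1 = 1.0821/1.013 − 1 ≈ 0.06821.

6.82%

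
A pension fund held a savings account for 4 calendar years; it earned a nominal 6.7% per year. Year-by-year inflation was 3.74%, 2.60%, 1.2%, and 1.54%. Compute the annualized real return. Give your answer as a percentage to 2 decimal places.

4.34%

Cumulative inflation factor: 1.0374 × 1.0260 × 1.012 × 1.0154 ≈ 1.09373.
Nominal growth factor: 1.29616. Real growth factor = 1.29616 / 1.09373 ≈ 1.18508.
Annualized: 1.18508^(1/4) − 1 ≈ 0.04337.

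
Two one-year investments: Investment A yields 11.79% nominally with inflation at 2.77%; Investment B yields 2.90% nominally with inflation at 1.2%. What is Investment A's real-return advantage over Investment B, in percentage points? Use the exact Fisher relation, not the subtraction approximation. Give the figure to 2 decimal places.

7.10

Investment A real return: 1.1179/1.0277 − 1 = 8.777%.
Investment B real return: 1.0290/1.012 − 1 = 1.680%.
Difference: 8.777 − 1.680 = 7.097 pp.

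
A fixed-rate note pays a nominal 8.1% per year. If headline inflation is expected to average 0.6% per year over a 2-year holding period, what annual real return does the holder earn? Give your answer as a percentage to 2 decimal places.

With constant rates the annual real return is the same each year: (1+8.1%)/(1+0.6%) − 1 = 0.07455.

7.46%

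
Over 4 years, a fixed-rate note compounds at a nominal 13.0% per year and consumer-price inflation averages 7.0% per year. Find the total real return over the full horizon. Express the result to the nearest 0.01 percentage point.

24.39%

The annual real rate is (1+13.0%)/(1+7.0%) − 1 = 5.6075%.
Compounded over 4 years: (1 + 0.056075)^4 − 1 ≈ 0.24388.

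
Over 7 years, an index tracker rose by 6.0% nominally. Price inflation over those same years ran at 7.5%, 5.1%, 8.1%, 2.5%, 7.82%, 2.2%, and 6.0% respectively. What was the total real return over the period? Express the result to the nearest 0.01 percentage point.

Cumulative inflation factor: 1.075 × 1.051 × 1.081 × 1.025 × 1.0782 × 1.022 × 1.060 ≈ 1.46223.
Nominal growth factor: 1.06000. Real growth factor = 1.06000 / 1.46223 ≈ 0.72492.
Total real return ≈ -27.5082%.

-27.51%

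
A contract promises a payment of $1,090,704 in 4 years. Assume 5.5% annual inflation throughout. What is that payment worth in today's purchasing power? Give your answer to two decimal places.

$880,434.53

Price-level factor over 4 years: (1 + 5.5%)^4 ≈ 1.2388246506.
Purchasing power today: $1,090,704 divided by that factor.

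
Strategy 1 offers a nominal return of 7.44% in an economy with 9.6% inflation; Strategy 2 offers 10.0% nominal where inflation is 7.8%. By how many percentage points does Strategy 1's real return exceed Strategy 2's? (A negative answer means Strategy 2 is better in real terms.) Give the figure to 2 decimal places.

-4.01

Strategy 1 real return: 1.0744/1.096 − 1 = -1.971%.
Strategy 2 real return: 1.100/1.078 − 1 = 2.041%.
Difference: -1.971 − 2.041 = -4.012 pp.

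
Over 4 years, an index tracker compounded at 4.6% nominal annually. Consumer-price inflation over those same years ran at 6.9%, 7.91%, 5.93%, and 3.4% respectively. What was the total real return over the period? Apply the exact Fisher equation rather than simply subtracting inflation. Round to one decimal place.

Cumulative inflation factor: 1.069 × 1.0791 × 1.0593 × 1.034 ≈ 1.26351.
Nominal growth factor: 1.19709. Real growth factor = 1.19709 / 1.26351 ≈ 0.94743.
Total real return ≈ -5.2568%.

-5.3%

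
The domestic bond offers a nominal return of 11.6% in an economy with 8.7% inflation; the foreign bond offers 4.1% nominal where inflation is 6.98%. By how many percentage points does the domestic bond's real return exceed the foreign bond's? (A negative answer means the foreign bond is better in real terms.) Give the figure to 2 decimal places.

The domestic bond real return: 1.116/1.087 − 1 = 2.668%.
The foreign bond real return: 1.041/1.0698 − 1 = -2.692%.
Difference: 2.668 − (-2.692) = 5.360 pp.

5.36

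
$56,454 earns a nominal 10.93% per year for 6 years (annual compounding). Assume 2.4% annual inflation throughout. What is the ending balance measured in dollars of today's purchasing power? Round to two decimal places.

Nominal value at maturity: $56,454 × (1 + 10.93%)^6 ≈ $105,193.47.
Price-level factor over 6 years: (1 + 2.4%)^6 ≈ 1.1529215046.
Dividing the nominal maturity value by the price-level factor gives the value in today's money.

$91,240.79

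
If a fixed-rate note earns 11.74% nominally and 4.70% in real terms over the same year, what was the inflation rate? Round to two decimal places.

6.72%

From (1+r_nom) = (1+r_real)(1+π), we get 1+π = (1 + 11.74%)/(1 + 4.70%) = 1.1174/1.0470 ≈ 1.06724.
So π ≈ 6.7240%.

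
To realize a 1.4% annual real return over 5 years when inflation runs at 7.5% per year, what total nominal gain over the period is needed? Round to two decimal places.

Required annual nominal rate: (1+1.4%)(1+7.5%) − 1 = 9.005%.
Cumulative over 5 years: (1 + 0.09005)^5 − 1 ≈ 0.53898.

53.90%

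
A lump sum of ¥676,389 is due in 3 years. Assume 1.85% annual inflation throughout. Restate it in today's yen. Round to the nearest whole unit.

¥640,197

Price-level factor over 3 years: (1 + 1.85%)^3 ≈ 1.0565330816.
Purchasing power today: ¥676,389 divided by that factor.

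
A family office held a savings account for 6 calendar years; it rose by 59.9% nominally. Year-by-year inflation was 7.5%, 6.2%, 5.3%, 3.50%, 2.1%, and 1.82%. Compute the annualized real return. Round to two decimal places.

Cumulative inflation factor: 1.075 × 1.062 × 1.053 × 1.0350 × 1.021 × 1.0182 ≈ 1.29348.
Nominal growth factor: 1.59900. Real growth factor = 1.59900 / 1.29348 ≈ 1.23620.
Annualized: 1.23620^(1/6) − 1 ≈ 0.03597.

3.60%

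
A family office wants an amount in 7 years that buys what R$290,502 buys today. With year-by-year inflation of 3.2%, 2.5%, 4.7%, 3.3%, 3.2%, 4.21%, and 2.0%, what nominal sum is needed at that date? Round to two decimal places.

Cumulative price-level factor: 1.032 × 1.025 × 1.047 × 1.033 × 1.032 × 1.0421 × 1.020 ≈ 1.2549887445.
The nominal amount required is R$290,502 scaled up by that factor.

R$364,576.74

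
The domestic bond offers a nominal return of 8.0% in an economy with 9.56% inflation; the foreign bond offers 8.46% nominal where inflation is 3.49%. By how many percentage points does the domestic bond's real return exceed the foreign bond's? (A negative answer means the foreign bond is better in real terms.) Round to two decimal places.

The domestic bond real return: 1.080/1.0956 − 1 = -1.424%.
The foreign bond real return: 1.0846/1.0349 − 1 = 4.802%.
Difference: -1.424 − 4.802 = -6.226 pp.

-6.23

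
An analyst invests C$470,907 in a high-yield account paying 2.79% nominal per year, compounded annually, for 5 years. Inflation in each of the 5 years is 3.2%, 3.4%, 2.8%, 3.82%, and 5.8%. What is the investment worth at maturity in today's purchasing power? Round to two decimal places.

Nominal value at maturity: C$470,907 × (1 + 2.79%)^5 ≈ C$540,367.82.
Price-level factor over 5 years: 1.032 × 1.034 × 1.028 × 1.0382 × 1.058 ≈ 1.2049250767.
Dividing the nominal maturity value by the price-level factor gives the value in today's money.

C$448,465.91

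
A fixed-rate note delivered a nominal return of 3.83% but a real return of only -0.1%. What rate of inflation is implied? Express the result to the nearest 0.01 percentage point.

3.93%

From (1+r_nom) = (1+r_real)(1+π), we get 1+π = (1 + 3.83%)/(1 − 0.1%) = 1.0383/0.999 ≈ 1.03934.
So π ≈ 3.9339%.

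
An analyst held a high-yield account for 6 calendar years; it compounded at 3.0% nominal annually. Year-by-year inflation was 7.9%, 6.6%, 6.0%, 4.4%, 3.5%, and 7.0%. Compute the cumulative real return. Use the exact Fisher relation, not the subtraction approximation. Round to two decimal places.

-15.29%

Cumulative inflation factor: 1.079 × 1.066 × 1.060 × 1.044 × 1.035 × 1.070 ≈ 1.40964.
Nominal growth factor: 1.19405. Real growth factor = 1.19405 / 1.40964 ≈ 0.84706.
Total real return ≈ -15.2940%.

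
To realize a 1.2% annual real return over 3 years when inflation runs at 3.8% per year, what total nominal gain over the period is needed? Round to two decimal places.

Required annual nominal rate: (1+1.2%)(1+3.8%) − 1 = 5.0456%.
Cumulative over 3 years: (1 + 0.050456)^3 − 1 ≈ 0.15913.

15.91%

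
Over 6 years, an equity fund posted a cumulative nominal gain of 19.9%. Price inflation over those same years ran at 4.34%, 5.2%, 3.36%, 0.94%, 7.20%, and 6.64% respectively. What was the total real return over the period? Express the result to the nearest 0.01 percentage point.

Cumulative inflation factor: 1.0434 × 1.052 × 1.0336 × 1.0094 × 1.0720 × 1.0664 ≈ 1.30917.
Nominal growth factor: 1.19900. Real growth factor = 1.19900 / 1.30917 ≈ 0.91584.
Total real return ≈ -8.4155%.

-8.42%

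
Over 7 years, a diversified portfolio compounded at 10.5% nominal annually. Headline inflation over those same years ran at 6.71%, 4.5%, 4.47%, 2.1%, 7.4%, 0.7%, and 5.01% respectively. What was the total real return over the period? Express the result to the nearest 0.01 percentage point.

48.91%

Cumulative inflation factor: 1.0671 × 1.045 × 1.0447 × 1.021 × 1.074 × 1.007 × 1.0501 ≈ 1.35084.
Nominal growth factor: 2.01157. Real growth factor = 2.01157 / 1.35084 ≈ 1.48913.
Total real return ≈ 48.9131%.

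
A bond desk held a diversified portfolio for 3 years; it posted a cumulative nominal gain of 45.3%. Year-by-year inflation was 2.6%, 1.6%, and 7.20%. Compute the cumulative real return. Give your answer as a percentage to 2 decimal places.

30.03%

Cumulative inflation factor: 1.026 × 1.016 × 1.0720 ≈ 1.11747.
Nominal growth factor: 1.45300. Real growth factor = 1.45300 / 1.11747 ≈ 1.30026.
Total real return ≈ 30.0259%.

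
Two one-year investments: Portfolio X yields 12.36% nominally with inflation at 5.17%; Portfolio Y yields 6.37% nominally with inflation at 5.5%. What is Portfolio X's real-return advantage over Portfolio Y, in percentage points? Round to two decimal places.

Portfolio X real return: 1.1236/1.0517 − 1 = 6.837%.
Portfolio Y real return: 1.0637/1.055 − 1 = 0.825%.
Difference: 6.837 − 0.825 = 6.012 pp.

6.01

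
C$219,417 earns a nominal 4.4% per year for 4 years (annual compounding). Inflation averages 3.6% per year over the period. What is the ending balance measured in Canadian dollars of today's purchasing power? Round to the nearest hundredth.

Nominal value at maturity: C$219,417 × (1 + 4.4%)^4 ≈ C$260,658.73.
Price-level factor over 4 years: (1 + 3.6%)^4 ≈ 1.1519643036.
Dividing the nominal maturity value by the price-level factor gives the value in today's money.

C$226,273.27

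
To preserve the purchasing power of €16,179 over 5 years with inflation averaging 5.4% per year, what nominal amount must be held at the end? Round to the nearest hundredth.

Cumulative price-level factor: (1+5.4%)^5 ≈ 1.3007776144.
Multiplying €16,179 by the price-level factor gives the future nominal sum.

€21,045.28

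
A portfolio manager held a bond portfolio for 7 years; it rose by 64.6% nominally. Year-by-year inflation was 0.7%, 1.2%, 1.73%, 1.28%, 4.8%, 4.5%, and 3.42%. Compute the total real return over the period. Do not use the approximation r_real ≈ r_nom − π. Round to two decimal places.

38.41%

Cumulative inflation factor: 1.007 × 1.012 × 1.0173 × 1.0128 × 1.048 × 1.045 × 1.0342 ≈ 1.18923.
Nominal growth factor: 1.64600. Real growth factor = 1.64600 / 1.18923 ≈ 1.38409.
Total real return ≈ 38.4092%.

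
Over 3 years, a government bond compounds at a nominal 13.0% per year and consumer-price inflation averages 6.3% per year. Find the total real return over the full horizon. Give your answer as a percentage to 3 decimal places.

20.126%

The annual real rate is (1+13.0%)/(1+6.3%) − 1 = 6.3029%.
Compounded over 3 years: (1 + 0.063029)^3 − 1 ≈ 0.20126.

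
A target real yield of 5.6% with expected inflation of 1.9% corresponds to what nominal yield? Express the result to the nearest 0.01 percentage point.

By the Fisher equation, 1 + r_nom = (1 + 5.6%)(1 + 1.9%) = 1.056 × 1.019 = 1.076064.
So r_nom = 7.6064%.

7.61%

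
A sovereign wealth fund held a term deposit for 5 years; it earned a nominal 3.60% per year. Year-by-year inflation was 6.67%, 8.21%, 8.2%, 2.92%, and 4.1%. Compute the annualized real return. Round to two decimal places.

Cumulative inflation factor: 1.0667 × 1.0821 × 1.082 × 1.0292 × 1.041 ≈ 1.33810.
Nominal growth factor: 1.19344. Real growth factor = 1.19344 / 1.33810 ≈ 0.89189.
Annualized: 0.89189^(1/5) − 1 ≈ -0.02262.

-2.26%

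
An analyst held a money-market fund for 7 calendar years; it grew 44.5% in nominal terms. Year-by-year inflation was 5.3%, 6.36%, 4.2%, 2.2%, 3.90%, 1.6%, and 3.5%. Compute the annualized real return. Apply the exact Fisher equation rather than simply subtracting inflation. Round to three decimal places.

1.488%

Cumulative inflation factor: 1.053 × 1.0636 × 1.042 × 1.022 × 1.0390 × 1.016 × 1.035 ≈ 1.30309.
Nominal growth factor: 1.44500. Real growth factor = 1.44500 / 1.30309 ≈ 1.10890.
Annualized: 1.10890^(1/7) − 1 ≈ 0.01488.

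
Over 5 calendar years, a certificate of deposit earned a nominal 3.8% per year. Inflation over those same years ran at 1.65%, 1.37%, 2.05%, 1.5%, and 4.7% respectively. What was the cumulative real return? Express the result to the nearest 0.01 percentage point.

7.83%

Cumulative inflation factor: 1.0165 × 1.0137 × 1.0205 × 1.015 × 1.047 ≈ 1.11749.
Nominal growth factor: 1.20500. Real growth factor = 1.20500 / 1.11749 ≈ 1.07831.
Total real return ≈ 7.8311%.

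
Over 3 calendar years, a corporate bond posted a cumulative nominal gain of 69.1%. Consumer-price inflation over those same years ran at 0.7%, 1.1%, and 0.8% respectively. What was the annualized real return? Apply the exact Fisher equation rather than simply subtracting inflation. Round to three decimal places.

Cumulative inflation factor: 1.007 × 1.011 × 1.008 ≈ 1.02622.
Nominal growth factor: 1.69100. Real growth factor = 1.69100 / 1.02622 ≈ 1.64779.
Annualized: 1.64779^(1/3) − 1 ≈ 0.18114.

18.114%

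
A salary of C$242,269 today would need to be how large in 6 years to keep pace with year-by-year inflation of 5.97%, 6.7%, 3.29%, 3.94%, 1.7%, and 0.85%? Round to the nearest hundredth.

Cumulative price-level factor: 1.0597 × 1.067 × 1.0329 × 1.0394 × 1.017 × 1.0085 ≈ 1.2450454318.
The nominal amount required is C$242,269 scaled up by that factor.

C$301,635.91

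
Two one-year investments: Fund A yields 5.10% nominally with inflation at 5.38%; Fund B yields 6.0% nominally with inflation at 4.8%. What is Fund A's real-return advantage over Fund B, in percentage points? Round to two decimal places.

Fund A real return: 1.0510/1.0538 − 1 = -0.266%.
Fund B real return: 1.060/1.048 − 1 = 1.145%.
Difference: -0.266 − 1.145 = -1.411 pp.

-1.41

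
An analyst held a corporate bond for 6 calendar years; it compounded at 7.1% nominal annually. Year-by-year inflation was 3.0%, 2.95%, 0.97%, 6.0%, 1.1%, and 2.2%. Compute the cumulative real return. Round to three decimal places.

28.698%

Cumulative inflation factor: 1.030 × 1.0295 × 1.0097 × 1.060 × 1.011 × 1.022 ≈ 1.17264.
Nominal growth factor: 1.50917. Real growth factor = 1.50917 / 1.17264 ≈ 1.28698.
Total real return ≈ 28.6983%.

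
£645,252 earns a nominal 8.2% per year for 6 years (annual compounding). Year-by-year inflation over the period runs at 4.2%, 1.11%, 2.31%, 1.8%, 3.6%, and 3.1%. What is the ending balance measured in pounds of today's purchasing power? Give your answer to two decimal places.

Nominal value at maturity: £645,252 × (1 + 8.2%)^6 ≈ £1,035,363.67.
Price-level factor over 6 years: 1.042 × 1.0111 × 1.0231 × 1.018 × 1.036 × 1.031 ≈ 1.1720499285.
The maturity value deflated by that factor is the answer in today's purchasing power.

£883,378.47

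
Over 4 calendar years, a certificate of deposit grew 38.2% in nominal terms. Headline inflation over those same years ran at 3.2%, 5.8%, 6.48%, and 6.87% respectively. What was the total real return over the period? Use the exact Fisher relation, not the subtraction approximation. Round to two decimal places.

Cumulative inflation factor: 1.032 × 1.058 × 1.0648 × 1.0687 ≈ 1.24248.
Nominal growth factor: 1.38200. Real growth factor = 1.38200 / 1.24248 ≈ 1.11229.
Total real return ≈ 11.2292%.

11.23%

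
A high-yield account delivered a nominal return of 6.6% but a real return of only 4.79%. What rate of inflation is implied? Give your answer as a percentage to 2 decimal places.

From (1+r_nom) = (1+r_real)(1+π), we get 1+π = (1 + 6.6%)/(1 + 4.79%) = 1.066/1.0479 ≈ 1.01727.
So π ≈ 1.7273%.

1.73%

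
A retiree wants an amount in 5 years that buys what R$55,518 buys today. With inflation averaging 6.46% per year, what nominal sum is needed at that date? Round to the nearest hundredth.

R$75,921.73

Cumulative price-level factor: (1+6.46%)^5 ≈ 1.3675156627.
Multiplying R$55,518 by the price-level factor gives the future nominal sum.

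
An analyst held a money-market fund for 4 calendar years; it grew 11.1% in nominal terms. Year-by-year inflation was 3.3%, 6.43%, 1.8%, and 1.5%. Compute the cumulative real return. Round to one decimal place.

Cumulative inflation factor: 1.033 × 1.0643 × 1.018 × 1.015 ≈ 1.13600.
Nominal growth factor: 1.11100. Real growth factor = 1.11100 / 1.13600 ≈ 0.97799.
Total real return ≈ -2.2007%.

-2.2%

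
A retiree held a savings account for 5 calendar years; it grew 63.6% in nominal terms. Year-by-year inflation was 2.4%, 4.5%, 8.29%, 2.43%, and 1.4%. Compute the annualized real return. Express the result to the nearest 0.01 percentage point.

6.33%

Cumulative inflation factor: 1.024 × 1.045 × 1.0829 × 1.0243 × 1.014 ≈ 1.20357.
Nominal growth factor: 1.63600. Real growth factor = 1.63600 / 1.20357 ≈ 1.35929.
Annualized: 1.35929^(1/5) − 1 ≈ 0.06332.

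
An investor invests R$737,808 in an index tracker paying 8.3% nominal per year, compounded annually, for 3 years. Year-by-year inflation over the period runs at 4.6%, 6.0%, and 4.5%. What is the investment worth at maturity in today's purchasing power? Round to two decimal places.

Nominal value at maturity: R$737,808 × (1 + 8.3%)^3 ≈ R$937,192.34.
Price-level factor over 3 years: 1.046 × 1.060 × 1.045 = 1.1586542.
Dividing the nominal maturity value by the price-level factor gives the value in today's money.

R$808,862.85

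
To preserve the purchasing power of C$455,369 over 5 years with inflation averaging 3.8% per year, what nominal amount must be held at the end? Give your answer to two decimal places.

C$548,719.29

Cumulative price-level factor: (1+3.8%)^5 ≈ 1.2049992249.
Multiplying C$455,369 by the price-level factor gives the future nominal sum.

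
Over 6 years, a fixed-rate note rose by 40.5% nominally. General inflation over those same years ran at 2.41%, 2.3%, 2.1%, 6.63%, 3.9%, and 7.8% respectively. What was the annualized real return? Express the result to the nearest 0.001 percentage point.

Cumulative inflation factor: 1.0241 × 1.023 × 1.021 × 1.0663 × 1.039 × 1.078 ≈ 1.27749.
Nominal growth factor: 1.40500. Real growth factor = 1.40500 / 1.27749 ≈ 1.09981.
Annualized: 1.09981^(1/6) − 1 ≈ 0.01598.

1.598%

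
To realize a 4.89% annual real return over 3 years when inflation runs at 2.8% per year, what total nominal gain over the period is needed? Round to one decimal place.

Required annual nominal rate: (1+4.89%)(1+2.8%) − 1 = 7.82692%.
Cumulative over 3 years: (1 + 0.0782692)^3 − 1 ≈ 0.25367.

25.4%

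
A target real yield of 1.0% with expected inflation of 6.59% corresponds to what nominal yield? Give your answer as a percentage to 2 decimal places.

By the Fisher equation, 1 + r_nom = (1 + 1.0%)(1 + 6.59%) = 1.010 × 1.0659 = 1.076559.
So r_nom = 7.6559%.

7.66%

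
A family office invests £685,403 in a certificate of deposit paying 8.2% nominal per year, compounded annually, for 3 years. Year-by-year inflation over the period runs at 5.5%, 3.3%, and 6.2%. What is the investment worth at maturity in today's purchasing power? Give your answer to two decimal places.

£750,154.10

Nominal value at maturity: £685,403 × (1 + 8.2%)^3 ≈ £868,216.00.
Price-level factor over 3 years: 1.055 × 1.033 × 1.062 = 1.15738353.
Dividing the nominal maturity value by the price-level factor gives the value in today's money.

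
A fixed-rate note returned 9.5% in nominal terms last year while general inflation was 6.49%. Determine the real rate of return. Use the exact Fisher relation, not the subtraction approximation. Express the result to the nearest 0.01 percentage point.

2.83%

Real return via the Fisher equation: (1 + 9.5%)/(1 + 6.49%) − 1 = 1.095/1.0649 − 1 ≈ 0.02827.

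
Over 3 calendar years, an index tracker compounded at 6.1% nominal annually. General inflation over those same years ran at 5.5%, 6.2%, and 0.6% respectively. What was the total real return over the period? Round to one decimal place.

Cumulative inflation factor: 1.055 × 1.062 × 1.006 ≈ 1.12713.
Nominal growth factor: 1.19439. Real growth factor = 1.19439 / 1.12713 ≈ 1.05967.
Total real return ≈ 5.9671%.

6.0%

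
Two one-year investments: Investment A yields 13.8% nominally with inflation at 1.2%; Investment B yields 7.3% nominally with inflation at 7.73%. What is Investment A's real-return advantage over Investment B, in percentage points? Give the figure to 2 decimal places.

12.85

Investment A real return: 1.138/1.012 − 1 = 12.451%.
Investment B real return: 1.073/1.0773 − 1 = -0.399%.
Difference: 12.451 − (-0.399) = 12.850 pp.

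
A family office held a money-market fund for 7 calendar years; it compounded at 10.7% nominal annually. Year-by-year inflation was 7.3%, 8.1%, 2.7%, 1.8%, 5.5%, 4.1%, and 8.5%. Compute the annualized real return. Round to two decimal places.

5.03%

Cumulative inflation factor: 1.073 × 1.081 × 1.027 × 1.018 × 1.055 × 1.041 × 1.085 ≈ 1.44503.
Nominal growth factor: 2.03720. Real growth factor = 2.03720 / 1.44503 ≈ 1.40980.
Annualized: 1.40980^(1/7) − 1 ≈ 0.05029.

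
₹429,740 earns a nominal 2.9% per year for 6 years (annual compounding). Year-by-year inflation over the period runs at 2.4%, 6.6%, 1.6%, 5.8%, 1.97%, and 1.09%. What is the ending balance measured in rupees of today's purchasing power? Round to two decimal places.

Nominal value at maturity: ₹429,740 × (1 + 2.9%)^6 ≈ ₹510,150.16.
Price-level factor over 6 years: 1.024 × 1.066 × 1.016 × 1.058 × 1.0197 × 1.0109 ≈ 1.2095314153.
Dividing the nominal maturity value by the price-level factor gives the value in today's money.

₹421,775.04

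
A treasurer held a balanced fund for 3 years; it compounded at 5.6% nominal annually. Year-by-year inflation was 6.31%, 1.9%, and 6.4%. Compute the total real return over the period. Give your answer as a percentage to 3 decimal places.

2.165%

Cumulative inflation factor: 1.0631 × 1.019 × 1.064 ≈ 1.15263.
Nominal growth factor: 1.17758. Real growth factor = 1.17758 / 1.15263 ≈ 1.02165.
Total real return ≈ 2.1649%.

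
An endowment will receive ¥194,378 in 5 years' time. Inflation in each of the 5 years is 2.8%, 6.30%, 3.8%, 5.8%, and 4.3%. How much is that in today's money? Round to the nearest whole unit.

Price-level factor over 5 years: 1.028 × 1.0630 × 1.038 × 1.058 × 1.043 ≈ 1.2516811411.
Purchasing power today: ¥194,378 divided by that factor.

¥155,294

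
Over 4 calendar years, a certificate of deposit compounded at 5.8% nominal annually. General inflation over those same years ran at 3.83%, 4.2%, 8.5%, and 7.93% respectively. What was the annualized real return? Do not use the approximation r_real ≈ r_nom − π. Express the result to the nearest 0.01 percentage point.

Cumulative inflation factor: 1.0383 × 1.042 × 1.085 × 1.0793 ≈ 1.26696.
Nominal growth factor: 1.25298. Real growth factor = 1.25298 / 1.26696 ≈ 0.98896.
Annualized: 0.98896^(1/4) − 1 ≈ -0.00277.

-0.28%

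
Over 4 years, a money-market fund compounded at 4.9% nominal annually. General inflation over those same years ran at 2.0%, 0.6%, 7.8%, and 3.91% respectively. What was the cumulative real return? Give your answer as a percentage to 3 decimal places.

5.348%

Cumulative inflation factor: 1.020 × 1.006 × 1.078 × 1.0391 ≈ 1.14941.
Nominal growth factor: 1.21088. Real growth factor = 1.21088 / 1.14941 ≈ 1.05348.
Total real return ≈ 5.3483%.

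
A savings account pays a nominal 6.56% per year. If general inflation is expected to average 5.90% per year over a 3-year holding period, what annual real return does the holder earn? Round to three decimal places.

With constant rates the annual real return is the same each year: (1+6.56%)/(1+5.90%) − 1 = 0.00623.

0.623%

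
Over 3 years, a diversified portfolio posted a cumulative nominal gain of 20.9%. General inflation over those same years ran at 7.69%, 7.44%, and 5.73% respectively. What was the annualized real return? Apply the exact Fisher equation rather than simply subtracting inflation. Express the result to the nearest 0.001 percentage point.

Cumulative inflation factor: 1.0769 × 1.0744 × 1.0573 ≈ 1.22332.
Nominal growth factor: 1.20900. Real growth factor = 1.20900 / 1.22332 ≈ 0.98830.
Annualized: 0.98830^(1/3) − 1 ≈ -0.00392.

-0.392%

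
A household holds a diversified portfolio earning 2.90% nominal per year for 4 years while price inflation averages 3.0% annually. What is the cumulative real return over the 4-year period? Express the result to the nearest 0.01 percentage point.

-0.39%

The annual real rate is (1+2.90%)/(1+3.0%) − 1 = -0.0971%.
Compounded over 4 years: (1 + -0.000971)^4 − 1 ≈ -0.00388.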